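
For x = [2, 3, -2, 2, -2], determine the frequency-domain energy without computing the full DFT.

Parseval: Σ|x[n]|² = (1/N)Σ|X[k]|², so Σ|X[k]|² = N·Σ|x[n]|² = 5·25.0000

Σ|X[k]|² = N·Σ|x[n]|² = 5·25.0000 = 125.0000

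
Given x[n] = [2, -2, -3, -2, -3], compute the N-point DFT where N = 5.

X[k] = Σ(n=0 to 4) x[n] · ω_5^(nk)
where ω_5 = e^(-2πi/5)

Computing each X[k]:
X[0] = -8
X[1] = 4.5000-0.3633i
X[2] = 4.5000-1.5388i
X[3] = 4.5000+1.5388i
X[4] = 4.5000+0.3633i

X = [-8, 4.5000-0.3633i, 4.5000-1.5388i, 4.5000+1.5388i, 4.5000+0.3633i]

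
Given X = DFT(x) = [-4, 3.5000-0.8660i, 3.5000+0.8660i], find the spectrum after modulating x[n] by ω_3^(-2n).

Modulation property: DFT(ω_3^(-2n)·x[n]) = X[(k-2) mod 3], so circularly shift X by 2 positions.

X[k-2] = [3.5000-0.8660i, 3.5000+0.8660i, -4]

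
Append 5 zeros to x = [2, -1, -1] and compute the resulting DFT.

Original 3-point DFT: [0, 3, 3]
Zero-padded 8-point DFT provides frequency interpolation.

DFT_8([x, 0, ...]) = [0, 1.2929+1.7071i, 3+1i, 2.7071-0.2929i, 2, 2.7071+0.2929i, 3-1i, 1.2929-1.7071i]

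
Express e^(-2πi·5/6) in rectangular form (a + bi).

ω_6^5 = e^(-2πi·5/6)
= cos(-2π·5/6) + i·sin(-2π·5/6)
= cos(-10π/6) + i·sin(-10π/6)

ω_6^5 = cos(-10π/6) + i·sin(-10π/6) = 0.5000+0.8660i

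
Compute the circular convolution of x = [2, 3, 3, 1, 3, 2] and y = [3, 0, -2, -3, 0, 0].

(x ⊛ y)[n] = Σ(m=0 to 5) x[m] · y[(n-m) mod 6]

Computing each output sample:
(x ⊛ y)[0] = -3
(x ⊛ y)[1] = -4
(x ⊛ y)[2] = -1
(x ⊛ y)[3] = -9
(x ⊛ y)[4] = -6
(x ⊛ y)[5] = -5

x ⊛ y = [-3, -4, -1, -9, -6, -5]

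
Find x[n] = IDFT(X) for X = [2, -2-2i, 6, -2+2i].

x[n] = (1/4) Σ(k=0 to 3) X[k] · e^(2πikn/4)

Computing each x[n]:
x[0] = 1
x[1] = 0
x[2] = 3
x[3] = -2

x = [1, 0, 3, -2]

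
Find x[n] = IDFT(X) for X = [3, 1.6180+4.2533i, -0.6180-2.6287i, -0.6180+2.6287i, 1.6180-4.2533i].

x[n] = (1/5) Σ(k=0 to 4) X[k] · e^(2πikn/5)

Computing each x[n]:
x[0] = 1
x[1] = 0
x[2] = -2
x[3] = 2
x[4] = 2

x = [1, 0, -2, 2, 2]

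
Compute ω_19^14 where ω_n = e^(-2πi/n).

ω_19^14 = e^(-2πi·14/19)
= cos(-2π·14/19) + i·sin(-2π·14/19)
= cos(-28π/19) + i·sin(-28π/19)

ω_19^14 = cos(-28π/19) + i·sin(-28π/19) = -0.0826+0.9966i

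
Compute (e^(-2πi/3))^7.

Since ω_3^3 = 1, powers reduce modulo 3.
7 mod 3 = 1
So ω_3^7 = ω_3^1 = e^(-2πi·1/3)

ω_3^7 = ω_3^1 = -0.5000-0.8660i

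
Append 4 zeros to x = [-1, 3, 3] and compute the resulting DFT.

Original 3-point DFT: [5, -4, -4]
Zero-padded 7-point DFT provides frequency interpolation.

DFT_7([x, 0, ...]) = [5, 0.2029-5.2703i, -4.3705-1.6231i, -1.8324+1.0438i, -1.8324-1.0438i, -4.3705+1.6231i, 0.2029+5.2703i]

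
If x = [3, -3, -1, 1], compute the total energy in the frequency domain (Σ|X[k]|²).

Parseval: Σ|x[n]|² = (1/N)Σ|X[k]|², so Σ|X[k]|² = N·Σ|x[n]|² = 4·20.0000

Σ|X[k]|² = N·Σ|x[n]|² = 4·20.0000 = 80.0000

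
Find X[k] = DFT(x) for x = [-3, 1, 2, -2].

X[k] = Σ(n=0 to 3) x[n] · ω_4^(nk)
where ω_4 = e^(-2πi/4)

Computing each X[k]:
X[0] = -2
X[1] = -5-3i
X[2] = 0
X[3] = -5+3i

X = [-2, -5-3i, 0, -5+3i]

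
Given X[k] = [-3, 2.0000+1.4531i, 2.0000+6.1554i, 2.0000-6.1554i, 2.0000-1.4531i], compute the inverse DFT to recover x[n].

x[n] = (1/5) Σ(k=0 to 4) X[k] · e^(2πikn/5)

Computing each x[n]:
x[0] = 1
x[1] = -3
x[2] = 1
x[3] = -3
x[4] = 1

x = [1, -3, 1, -3, 1]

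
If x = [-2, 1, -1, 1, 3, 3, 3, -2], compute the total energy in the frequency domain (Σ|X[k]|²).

Parseval: Σ|x[n]|² = (1/N)Σ|X[k]|², so Σ|X[k]|² = N·Σ|x[n]|² = 8·38.0000

Σ|X[k]|² = N·Σ|x[n]|² = 8·38.0000 = 304.0000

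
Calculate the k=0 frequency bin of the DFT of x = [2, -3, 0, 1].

X[0] = Σ(n=0 to 3) x[n] · ω_4^0 = Σ x[n]
= (2) + (-3) + (0) + (1)

X[0] = 0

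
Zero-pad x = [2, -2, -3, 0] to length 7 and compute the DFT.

Original 4-point DFT: [-3, 5+2i, 1, 5-2i]
Zero-padded 7-point DFT provides frequency interpolation.

DFT_7([x, 0, ...]) = [-3, 1.4206+4.4884i, 5.1479+0.6482i, 1.9315-1.4777i, 1.9315+1.4777i, 5.1479-0.6482i, 1.4206-4.4884i]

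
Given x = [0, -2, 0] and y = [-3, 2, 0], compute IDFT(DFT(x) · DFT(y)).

(x ⊛ y)[n] = Σ(m=0 to 2) x[m] · y[(n-m) mod 3]

Computing each output sample:
(x ⊛ y)[0] = 0
(x ⊛ y)[1] = 6
(x ⊛ y)[2] = -4

x ⊛ y = [0, 6, -4]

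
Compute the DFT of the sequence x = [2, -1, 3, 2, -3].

X[k] = Σ(n=0 to 4) x[n] · ω_5^(nk)
where ω_5 = e^(-2πi/5)

Computing each X[k]:
X[0] = 3
X[1] = -3.2812-2.4899i
X[2] = 6.7812-0.2245i
X[3] = 6.7812+0.2245i
X[4] = -3.2812+2.4899i

X = [3, -3.2812-2.4899i, 6.7812-0.2245i, 6.7812+0.2245i, -3.2812+2.4899i]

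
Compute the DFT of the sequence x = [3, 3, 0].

X[k] = Σ(n=0 to 2) x[n] · ω_3^(nk)
where ω_3 = e^(-2πi/3)

Computing each X[k]:
X[0] = 6
X[1] = 1.5000-2.5981i
X[2] = 1.5000+2.5981i

X = [6, 1.5000-2.5981i, 1.5000+2.5981i]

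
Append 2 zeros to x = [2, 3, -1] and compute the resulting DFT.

Original 3-point DFT: [4, 1.0000-3.4641i, 1.0000+3.4641i]
Zero-padded 5-point DFT provides frequency interpolation.

DFT_5([x, 0, ...]) = [4, 3.7361-2.2654i, -0.7361-2.7144i, -0.7361+2.7144i, 3.7361+2.2654i]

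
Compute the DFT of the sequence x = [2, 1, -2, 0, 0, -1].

X[k] = Σ(n=0 to 5) x[n] · ω_6^(nk)
where ω_6 = e^(-2πi/6)

Computing each X[k]:
X[0] = 0
X[1] = 3
X[2] = 3.0000-3.4641i
X[3] = 0
X[4] = 3.0000+3.4641i
X[5] = 3

X = [0, 3, 3.0000-3.4641i, 0, 3.0000+3.4641i, 3]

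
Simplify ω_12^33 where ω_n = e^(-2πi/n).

Since ω_12^12 = 1, powers reduce modulo 12.
33 mod 12 = 9
So ω_12^33 = ω_12^9 = e^(-2πi·9/12)

ω_12^33 = ω_12^9 = 1i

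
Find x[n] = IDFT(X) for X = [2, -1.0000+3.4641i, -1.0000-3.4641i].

x[n] = (1/3) Σ(k=0 to 2) X[k] · e^(2πikn/3)

Computing each x[n]:
x[0] = 0
x[1] = -1
x[2] = 3

x = [0, -1, 3]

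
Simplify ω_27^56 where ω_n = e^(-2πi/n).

Since ω_27^27 = 1, powers reduce modulo 27.
56 mod 27 = 2
So ω_27^56 = ω_27^2 = e^(-2πi·2/27)

ω_27^56 = ω_27^2 = 0.8936-0.4488i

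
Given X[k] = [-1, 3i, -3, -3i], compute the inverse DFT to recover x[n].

x[n] = (1/4) Σ(k=0 to 3) X[k] · e^(2πikn/4)

Computing each x[n]:
x[0] = -1
x[1] = -1
x[2] = -1
x[3] = 2

x = [-1, -1, -1, 2]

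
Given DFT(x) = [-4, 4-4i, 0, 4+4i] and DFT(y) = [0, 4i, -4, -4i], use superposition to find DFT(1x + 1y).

By linearity: DFT(1x + 1y) = 1·DFT(x) + 1·DFT(y)
= 1·[-4, 4-4i, 0, 4+4i] + 1·[0, 4i, -4, -4i]

Computing element-wise:
Z[0] = 1·(-4) + 1·(0) = -4
Z[1] = 1·(4-4i) + 1·(4i) = 4
Z[2] = 1·(0) + 1·(-4) = -4
Z[3] = 1·(4+4i) + 1·(-4i) = 4

DFT(1x + 1y) = 1·X + 1·Y = [-4, 4, -4, 4]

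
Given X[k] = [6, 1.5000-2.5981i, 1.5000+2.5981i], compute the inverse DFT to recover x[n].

x[n] = (1/3) Σ(k=0 to 2) X[k] · e^(2πikn/3)

Computing each x[n]:
x[0] = 3
x[1] = 3
x[2] = 0

x = [3, 3, 0]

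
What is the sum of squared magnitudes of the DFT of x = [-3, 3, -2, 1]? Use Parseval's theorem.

Parseval: Σ|x[n]|² = (1/N)Σ|X[k]|², so Σ|X[k]|² = N·Σ|x[n]|² = 4·23.0000

Σ|X[k]|² = N·Σ|x[n]|² = 4·23.0000 = 92.0000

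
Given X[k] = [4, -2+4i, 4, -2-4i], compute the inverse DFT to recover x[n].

x[n] = (1/4) Σ(k=0 to 3) X[k] · e^(2πikn/4)

Computing each x[n]:
x[0] = 1
x[1] = -2
x[2] = 3
x[3] = 2

x = [1, -2, 3, 2]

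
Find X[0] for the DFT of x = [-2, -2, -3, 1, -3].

X[0] = Σ(n=0 to 4) x[n] · ω_5^0 = Σ x[n]
= (-2) + (-2) + (-3) + (1) + (-3)

X[0] = -9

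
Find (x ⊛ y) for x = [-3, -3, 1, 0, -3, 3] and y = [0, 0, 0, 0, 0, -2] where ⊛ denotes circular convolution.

(x ⊛ y)[n] = Σ(m=0 to 5) x[m] · y[(n-m) mod 6]

Computing each output sample:
(x ⊛ y)[0] = 6
(x ⊛ y)[1] = -2
(x ⊛ y)[2] = 0
(x ⊛ y)[3] = 6
(x ⊛ y)[4] = -6
(x ⊛ y)[5] = 6

x ⊛ y = [6, -2, 0, 6, -6, 6]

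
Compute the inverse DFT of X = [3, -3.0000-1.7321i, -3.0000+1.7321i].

x[n] = (1/3) Σ(k=0 to 2) X[k] · e^(2πikn/3)

Computing each x[n]:
x[0] = -1
x[1] = 3
x[2] = 1

x = [-1, 3, 1]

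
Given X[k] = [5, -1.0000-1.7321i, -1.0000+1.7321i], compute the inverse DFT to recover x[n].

x[n] = (1/3) Σ(k=0 to 2) X[k] · e^(2πikn/3)

Computing each x[n]:
x[0] = 1
x[1] = 3
x[2] = 1

x = [1, 3, 1]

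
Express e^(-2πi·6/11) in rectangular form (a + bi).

ω_11^6 = e^(-2πi·6/11)
= cos(-2π·6/11) + i·sin(-2π·6/11)
= cos(-12π/11) + i·sin(-12π/11)

ω_11^6 = cos(-12π/11) + i·sin(-12π/11) = -0.9595+0.2817i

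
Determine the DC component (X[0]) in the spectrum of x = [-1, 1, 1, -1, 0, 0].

X[0] = Σ(n=0 to 5) x[n] · ω_6^0 = Σ x[n]
= (-1) + (1) + (1) + (-1) + (0) + (0)

X[0] = 0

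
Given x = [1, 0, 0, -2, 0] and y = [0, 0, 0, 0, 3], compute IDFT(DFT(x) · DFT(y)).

(x ⊛ y)[n] = Σ(m=0 to 4) x[m] · y[(n-m) mod 5]

Computing each output sample:
(x ⊛ y)[0] = 0
(x ⊛ y)[1] = 0
(x ⊛ y)[2] = -6
(x ⊛ y)[3] = 0
(x ⊛ y)[4] = 3

x ⊛ y = [0, 0, -6, 0, 3]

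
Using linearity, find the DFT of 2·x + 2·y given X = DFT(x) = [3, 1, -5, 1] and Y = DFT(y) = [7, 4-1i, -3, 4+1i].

By linearity: DFT(2x + 2y) = 2·DFT(x) + 2·DFT(y)
= 2·[3, 1, -5, 1] + 2·[7, 4-1i, -3, 4+1i]

Computing element-wise:
Z[0] = 2·(3) + 2·(7) = 20
Z[1] = 2·(1) + 2·(4-1i) = 10-2i
Z[2] = 2·(-5) + 2·(-3) = -16
Z[3] = 2·(1) + 2·(4+1i) = 10+2i

DFT(2x + 2y) = 2·X + 2·Y = [20, 10-2i, -16, 10+2i]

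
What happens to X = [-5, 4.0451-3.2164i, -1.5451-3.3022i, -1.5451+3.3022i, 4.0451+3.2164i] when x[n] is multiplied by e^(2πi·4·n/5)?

Modulation property: DFT(ω_5^(-4n)·x[n]) = X[(k-4) mod 5], so circularly shift X by 4 positions.

X[k-4] = [4.0451-3.2164i, -1.5451-3.3022i, -1.5451+3.3022i, 4.0451+3.2164i, -5]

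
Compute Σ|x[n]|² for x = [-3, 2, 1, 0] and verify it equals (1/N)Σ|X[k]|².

Time domain:
Σ|x[n]|² = |-3|² + |2|² + |1|² + |0|² = 14.0000

Frequency domain:
(1/4)Σ|X[k]|² = (1/4)(|0|² + |-4-2i|² + |-4|² + |-4+2i|²) = (1/4)·56.0000 = 14.0000

Both sides agree, confirming Parseval's theorem.

Σ|x[n]|² = (1/N)Σ|X[k]|² = 14.0000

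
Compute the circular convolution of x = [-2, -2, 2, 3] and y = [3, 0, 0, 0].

(x ⊛ y)[n] = Σ(m=0 to 3) x[m] · y[(n-m) mod 4]

Computing each output sample:
(x ⊛ y)[0] = -6
(x ⊛ y)[1] = -6
(x ⊛ y)[2] = 6
(x ⊛ y)[3] = 9

x ⊛ y = [-6, -6, 6, 9]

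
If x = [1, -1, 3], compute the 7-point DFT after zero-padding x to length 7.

Original 3-point DFT: [3, 3.4641i, -3.4641i]
Zero-padded 7-point DFT provides frequency interpolation.

DFT_7([x, 0, ...]) = [3, -0.2911-2.1430i, -1.4804+2.2766i, 3.7714+2.7794i, 3.7714-2.7794i, -1.4804-2.2766i, -0.2911+2.1430i]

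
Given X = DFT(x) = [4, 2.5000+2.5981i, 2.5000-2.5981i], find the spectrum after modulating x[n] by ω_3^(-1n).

Modulation property: DFT(ω_3^(-1n)·x[n]) = X[(k-1) mod 3], so circularly shift X by 1 positions.

X[k-1] = [2.5000-2.5981i, 4, 2.5000+2.5981i]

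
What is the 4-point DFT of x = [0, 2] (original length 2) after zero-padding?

Original 2-point DFT: [2, -2]
Zero-padded 4-point DFT provides frequency interpolation.

DFT_4([x, 0, ...]) = [2, -2i, -2, 2i]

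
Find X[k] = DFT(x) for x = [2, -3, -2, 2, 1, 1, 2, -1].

X[k] = Σ(n=0 to 7) x[n] · ω_8^(nk)
where ω_8 = e^(-2πi/8)

Computing each X[k]:
X[0] = 2
X[1] = -3.9497+4.7071i
X[2] = 3+3i
X[3] = 5.9497-3.2929i
X[4] = 4
X[5] = 5.9497+3.2929i
X[6] = 3-3i
X[7] = -3.9497-4.7071i

X = [2, -3.9497+4.7071i, 3+3i, 5.9497-3.2929i, 4, 5.9497+3.2929i, 3-3i, -3.9497-4.7071i]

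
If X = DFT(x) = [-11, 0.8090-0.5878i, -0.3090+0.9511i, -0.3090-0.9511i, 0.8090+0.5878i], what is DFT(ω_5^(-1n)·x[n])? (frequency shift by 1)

Modulation property: DFT(ω_5^(-1n)·x[n]) = X[(k-1) mod 5], so circularly shift X by 1 positions.

X[k-1] = [0.8090+0.5878i, -11, 0.8090-0.5878i, -0.3090+0.9511i, -0.3090-0.9511i]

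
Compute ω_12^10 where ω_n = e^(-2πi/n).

ω_12^10 = e^(-2πi·10/12)
= cos(-2π·10/12) + i·sin(-2π·10/12)
= cos(-20π/12) + i·sin(-20π/12)

ω_12^10 = cos(-20π/12) + i·sin(-20π/12) = 0.5000+0.8660i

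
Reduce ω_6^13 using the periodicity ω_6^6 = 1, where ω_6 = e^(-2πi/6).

Since ω_6^6 = 1, powers reduce modulo 6.
13 mod 6 = 1
So ω_6^13 = ω_6^1 = e^(-2πi·1/6)

ω_6^13 = ω_6^1 = 0.5000-0.8660i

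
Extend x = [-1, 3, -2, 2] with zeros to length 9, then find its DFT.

Original 4-point DFT: [2, 1-1i, -8, 1+1i]
Zero-padded 9-point DFT provides frequency interpolation.

DFT_9([x, 0, ...]) = [2, -0.0492-1.6908i, 0.4003-0.5383i, 0.5000-4.3301i, -6.3512-4.0437i, -6.3512+4.0437i, 0.5000+4.3301i, 0.4003+0.5383i, -0.0492+1.6908i]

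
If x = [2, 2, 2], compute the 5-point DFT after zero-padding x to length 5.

Original 3-point DFT: [6, 0, 0]
Zero-padded 5-point DFT provides frequency interpolation.

DFT_5([x, 0, ...]) = [6, 1.0000-3.0777i, 1.0000+0.7265i, 1.0000-0.7265i, 1.0000+3.0777i]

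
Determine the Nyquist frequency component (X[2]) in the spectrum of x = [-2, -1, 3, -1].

X[2] = Σ(n=0 to 3) x[n] · ω_4^(2n) where ω_4 = e^(-2πi/4)
= (-2)·ω_4^0 + (-1)·ω_4^2 + (3)·ω_4^4 + (-1)·ω_4^6

X[2] = 3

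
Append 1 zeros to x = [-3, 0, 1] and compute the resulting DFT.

Original 3-point DFT: [-2, -3.5000+0.8660i, -3.5000-0.8660i]
Zero-padded 4-point DFT provides frequency interpolation.

DFT_4([x, 0, ...]) = [-2, -4, -2, -4]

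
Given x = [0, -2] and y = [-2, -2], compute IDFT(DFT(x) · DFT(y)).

(x ⊛ y)[n] = Σ(m=0 to 1) x[m] · y[(n-m) mod 2]

Computing each output sample:
(x ⊛ y)[0] = 4
(x ⊛ y)[1] = 4

x ⊛ y = [4, 4]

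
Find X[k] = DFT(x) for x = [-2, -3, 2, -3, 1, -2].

X[k] = Σ(n=0 to 5) x[n] · ω_6^(nk)
where ω_6 = e^(-2πi/6)

Computing each X[k]:
X[0] = -7
X[1] = -3
X[2] = -4.0000+1.7321i
X[3] = 9
X[4] = -4.0000-1.7321i
X[5] = -3

X = [-7, -3, -4.0000+1.7321i, 9, -4.0000-1.7321i, -3]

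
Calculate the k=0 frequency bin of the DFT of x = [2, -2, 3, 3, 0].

X[0] = Σ(n=0 to 4) x[n] · ω_5^0 = Σ x[n]
= (2) + (-2) + (3) + (3) + (0)

X[0] = 6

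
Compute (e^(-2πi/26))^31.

Since ω_26^26 = 1, powers reduce modulo 26.
31 mod 26 = 5
So ω_26^31 = ω_26^5 = e^(-2πi·5/26)

ω_26^31 = ω_26^5 = 0.3546-0.9350i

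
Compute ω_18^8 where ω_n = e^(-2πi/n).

ω_18^8 = e^(-2πi·8/18)
= cos(-2π·8/18) + i·sin(-2π·8/18)
= cos(-16π/18) + i·sin(-16π/18)

ω_18^8 = cos(-16π/18) + i·sin(-16π/18) = -0.9397-0.3420i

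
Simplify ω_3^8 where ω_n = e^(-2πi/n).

Since ω_3^3 = 1, powers reduce modulo 3.
8 mod 3 = 2
So ω_3^8 = ω_3^2 = e^(-2πi·2/3)

ω_3^8 = ω_3^2 = -0.5000+0.8660i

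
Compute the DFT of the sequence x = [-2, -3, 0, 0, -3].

X[k] = Σ(n=0 to 4) x[n] · ω_5^(nk)
where ω_5 = e^(-2πi/5)

Computing each X[k]:
X[0] = -8
X[1] = -3.8541
X[2] = 2.8541
X[3] = 2.8541
X[4] = -3.8541

X = [-8, -3.8541, 2.8541, 2.8541, -3.8541]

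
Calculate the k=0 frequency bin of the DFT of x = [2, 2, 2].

X[0] = Σ(n=0 to 2) x[n] · ω_3^0 = Σ x[n]
= (2) + (2) + (2)

X[0] = 6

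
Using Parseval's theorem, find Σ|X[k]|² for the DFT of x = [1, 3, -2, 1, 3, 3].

Parseval: Σ|x[n]|² = (1/N)Σ|X[k]|², so Σ|X[k]|² = N·Σ|x[n]|² = 6·33.0000

Σ|X[k]|² = N·Σ|x[n]|² = 6·33.0000 = 198.0000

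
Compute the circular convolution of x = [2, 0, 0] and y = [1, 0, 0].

(x ⊛ y)[n] = Σ(m=0 to 2) x[m] · y[(n-m) mod 3]

Computing each output sample:
(x ⊛ y)[0] = 2
(x ⊛ y)[1] = 0
(x ⊛ y)[2] = 0

x ⊛ y = [2, 0, 0]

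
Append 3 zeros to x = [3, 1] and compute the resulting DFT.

Original 2-point DFT: [4, 2]
Zero-padded 5-point DFT provides frequency interpolation.

DFT_5([x, 0, ...]) = [4, 3.3090-0.9511i, 2.1910-0.5878i, 2.1910+0.5878i, 3.3090+0.9511i]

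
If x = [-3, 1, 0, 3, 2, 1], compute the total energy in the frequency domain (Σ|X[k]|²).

Parseval: Σ|x[n]|² = (1/N)Σ|X[k]|², so Σ|X[k]|² = N·Σ|x[n]|² = 6·24.0000

Σ|X[k]|² = N·Σ|x[n]|² = 6·24.0000 = 144.0000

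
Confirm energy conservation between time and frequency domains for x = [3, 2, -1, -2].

Time domain:
Σ|x[n]|² = |3|² + |2|² + |-1|² + |-2|² = 18.0000

Frequency domain:
(1/4)Σ|X[k]|² = (1/4)(|2|² + |4-4i|² + |2|² + |4+4i|²) = (1/4)·72.0000 = 18.0000

Both sides agree, confirming Parseval's theorem.

Σ|x[n]|² = (1/N)Σ|X[k]|² = 18.0000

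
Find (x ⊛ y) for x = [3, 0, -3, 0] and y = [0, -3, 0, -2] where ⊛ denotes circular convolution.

(x ⊛ y)[n] = Σ(m=0 to 3) x[m] · y[(n-m) mod 4]

Computing each output sample:
(x ⊛ y)[0] = 0
(x ⊛ y)[1] = -3
(x ⊛ y)[2] = 0
(x ⊛ y)[3] = 3

x ⊛ y = [0, -3, 0, 3]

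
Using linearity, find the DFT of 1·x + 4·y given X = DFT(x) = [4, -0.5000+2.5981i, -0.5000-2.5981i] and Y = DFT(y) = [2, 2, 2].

By linearity: DFT(1x + 4y) = 1·DFT(x) + 4·DFT(y)
= 1·[4, -0.5000+2.5981i, -0.5000-2.5981i] + 4·[2, 2, 2]

Computing element-wise:
Z[0] = 1·(4) + 4·(2) = 12
Z[1] = 1·(-0.5000+2.5981i) + 4·(2) = 7.5000+2.5981i
Z[2] = 1·(-0.5000-2.5981i) + 4·(2) = 7.5000-2.5981i

DFT(1x + 4y) = 1·X + 4·Y = [12, 7.5000+2.5981i, 7.5000-2.5981i]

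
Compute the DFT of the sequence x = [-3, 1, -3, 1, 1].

X[k] = Σ(n=0 to 4) x[n] · ω_5^(nk)
where ω_5 = e^(-2πi/5)

Computing each X[k]:
X[0] = -3
X[1] = -0.7639+2.3511i
X[2] = -5.2361-3.8042i
X[3] = -5.2361+3.8042i
X[4] = -0.7639-2.3511i

X = [-3, -0.7639+2.3511i, -5.2361-3.8042i, -5.2361+3.8042i, -0.7639-2.3511i]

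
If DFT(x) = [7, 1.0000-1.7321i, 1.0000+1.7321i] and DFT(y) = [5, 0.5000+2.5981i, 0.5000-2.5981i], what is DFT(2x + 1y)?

By linearity: DFT(2x + 1y) = 2·DFT(x) + 1·DFT(y)
= 2·[7, 1.0000-1.7321i, 1.0000+1.7321i] + 1·[5, 0.5000+2.5981i, 0.5000-2.5981i]

Computing element-wise:
Z[0] = 2·(7) + 1·(5) = 19
Z[1] = 2·(1.0000-1.7321i) + 1·(0.5000+2.5981i) = 2.5000-0.8661i
Z[2] = 2·(1.0000+1.7321i) + 1·(0.5000-2.5981i) = 2.5000+0.8661i

DFT(2x + 1y) = 2·X + 1·Y = [19, 2.5000-0.8661i, 2.5000+0.8661i]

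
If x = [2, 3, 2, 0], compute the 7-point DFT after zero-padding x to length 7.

Original 4-point DFT: [7, -3i, 1, 3i]
Zero-padded 7-point DFT provides frequency interpolation.

DFT_7([x, 0, ...]) = [7, 3.4254-4.2954i, -0.4695-2.0570i, 0.5441+0.2620i, 0.5441-0.2620i, -0.4695+2.0570i, 3.4254+4.2954i]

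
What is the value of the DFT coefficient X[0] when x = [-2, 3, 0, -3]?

X[0] = Σ(n=0 to 3) x[n] · ω_4^0 = Σ x[n]
= (-2) + (3) + (0) + (-3)

X[0] = -2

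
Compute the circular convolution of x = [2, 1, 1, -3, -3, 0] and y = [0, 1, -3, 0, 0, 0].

(x ⊛ y)[n] = Σ(m=0 to 5) x[m] · y[(n-m) mod 6]

Computing each output sample:
(x ⊛ y)[0] = 9
(x ⊛ y)[1] = 2
(x ⊛ y)[2] = -5
(x ⊛ y)[3] = -2
(x ⊛ y)[4] = -6
(x ⊛ y)[5] = 6

x ⊛ y = [9, 2, -5, -2, -6, 6]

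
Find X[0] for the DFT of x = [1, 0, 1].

X[0] = Σ(n=0 to 2) x[n] · ω_3^0 = Σ x[n]
= (1) + (0) + (1)

X[0] = 2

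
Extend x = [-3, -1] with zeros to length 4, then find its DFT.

Original 2-point DFT: [-4, -2]
Zero-padded 4-point DFT provides frequency interpolation.

DFT_4([x, 0, ...]) = [-4, -3+1i, -2, -3-1i]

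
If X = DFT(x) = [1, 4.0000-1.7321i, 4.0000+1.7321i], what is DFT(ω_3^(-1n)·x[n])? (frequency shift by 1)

Modulation property: DFT(ω_3^(-1n)·x[n]) = X[(k-1) mod 3], so circularly shift X by 1 positions.

X[k-1] = [4.0000+1.7321i, 1, 4.0000-1.7321i]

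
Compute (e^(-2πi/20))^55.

Since ω_20^20 = 1, powers reduce modulo 20.
55 mod 20 = 15
So ω_20^55 = ω_20^15 = e^(-2πi·15/20)

ω_20^55 = ω_20^15 = 1i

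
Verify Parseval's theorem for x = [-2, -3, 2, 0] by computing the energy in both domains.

Time domain:
Σ|x[n]|² = |-2|² + |-3|² + |2|² + |0|² = 17.0000

Frequency domain:
(1/4)Σ|X[k]|² = (1/4)(|-3|² + |-4+3i|² + |3|² + |-4-3i|²) = (1/4)·68.0000 = 17.0000

Both sides agree, confirming Parseval's theorem.

Σ|x[n]|² = (1/N)Σ|X[k]|² = 17.0000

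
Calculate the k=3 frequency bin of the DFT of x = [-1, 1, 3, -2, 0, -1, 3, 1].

X[3] = Σ(n=0 to 7) x[n] · ω_8^(3n) where ω_8 = e^(-2πi/8)
= (-1)·ω_8^0 + (1)·ω_8^3 + (3)·ω_8^6 + (-2)·ω_8^9 + (0)·ω_8^12 + (-1)·ω_8^15 + (3)·ω_8^18 + (1)·ω_8^21

X[3] = -4.5355+0.7071i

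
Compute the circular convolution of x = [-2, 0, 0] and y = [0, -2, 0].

(x ⊛ y)[n] = Σ(m=0 to 2) x[m] · y[(n-m) mod 3]

Computing each output sample:
(x ⊛ y)[0] = 0
(x ⊛ y)[1] = 4
(x ⊛ y)[2] = 0

x ⊛ y = [0, 4, 0]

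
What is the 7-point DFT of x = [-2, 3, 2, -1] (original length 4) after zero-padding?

Original 4-point DFT: [2, -4-4i, -2, -4+4i]
Zero-padded 7-point DFT provides frequency interpolation.

DFT_7([x, 0, ...]) = [2, 0.3264-3.8615i, -5.0930-2.8388i, -3.2334+1.2369i, -3.2334-1.2369i, -5.0930+2.8388i, 0.3264+3.8615i]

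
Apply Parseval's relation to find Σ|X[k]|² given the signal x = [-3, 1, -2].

Parseval: Σ|x[n]|² = (1/N)Σ|X[k]|², so Σ|X[k]|² = N·Σ|x[n]|² = 3·14.0000

Σ|X[k]|² = N·Σ|x[n]|² = 3·14.0000 = 42.0000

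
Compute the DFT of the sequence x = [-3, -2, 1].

X[k] = Σ(n=0 to 2) x[n] · ω_3^(nk)
where ω_3 = e^(-2πi/3)

Computing each X[k]:
X[0] = -4
X[1] = -2.5000+2.5981i
X[2] = -2.5000-2.5981i

X = [-4, -2.5000+2.5981i, -2.5000-2.5981i]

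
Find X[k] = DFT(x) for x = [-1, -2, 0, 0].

X[k] = Σ(n=0 to 3) x[n] · ω_4^(nk)
where ω_4 = e^(-2πi/4)

Computing each X[k]:
X[0] = -3
X[1] = -1+2i
X[2] = 1
X[3] = -1-2i

X = [-3, -1+2i, 1, -1-2i]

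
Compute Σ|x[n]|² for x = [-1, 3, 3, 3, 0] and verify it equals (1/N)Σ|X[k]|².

Time domain:
Σ|x[n]|² = |-1|² + |3|² + |3|² + |3|² + |0|² = 28.0000

Frequency domain:
(1/5)Σ|X[k]|² = (1/5)(|8|² + |-4.9271-2.8532i|² + |-1.5729-1.7634i|² + |-1.5729+1.7634i|² + |-4.9271+2.8532i|²) = (1/5)·140.0000 = 28.0000

Both sides agree, confirming Parseval's theorem.

Σ|x[n]|² = (1/N)Σ|X[k]|² = 28.0000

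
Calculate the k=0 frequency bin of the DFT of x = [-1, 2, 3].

X[0] = Σ(n=0 to 2) x[n] · ω_3^0 = Σ x[n]
= (-1) + (2) + (3)

X[0] = 4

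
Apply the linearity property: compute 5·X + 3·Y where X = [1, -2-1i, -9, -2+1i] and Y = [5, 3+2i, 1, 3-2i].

By linearity: DFT(5x + 3y) = 5·DFT(x) + 3·DFT(y)
= 5·[1, -2-1i, -9, -2+1i] + 3·[5, 3+2i, 1, 3-2i]

Computing element-wise:
Z[0] = 5·(1) + 3·(5) = 20
Z[1] = 5·(-2-1i) + 3·(3+2i) = -1+1i
Z[2] = 5·(-9) + 3·(1) = -42
Z[3] = 5·(-2+1i) + 3·(3-2i) = -1-1i

DFT(5x + 3y) = 5·X + 3·Y = [20, -1+1i, -42, -1-1i]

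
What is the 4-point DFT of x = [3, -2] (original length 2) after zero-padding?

Original 2-point DFT: [1, 5]
Zero-padded 4-point DFT provides frequency interpolation.

DFT_4([x, 0, ...]) = [1, 3+2i, 5, 3-2i]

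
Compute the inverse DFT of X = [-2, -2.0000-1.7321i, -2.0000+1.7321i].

x[n] = (1/3) Σ(k=0 to 2) X[k] · e^(2πikn/3)

Computing each x[n]:
x[0] = -2
x[1] = 1
x[2] = -1

x = [-2, 1, -1]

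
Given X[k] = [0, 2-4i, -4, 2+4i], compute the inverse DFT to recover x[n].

x[n] = (1/4) Σ(k=0 to 3) X[k] · e^(2πikn/4)

Computing each x[n]:
x[0] = 0
x[1] = 3
x[2] = -2
x[3] = -1

x = [0, 3, -2, -1]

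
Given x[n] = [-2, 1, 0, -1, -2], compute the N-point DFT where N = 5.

X[k] = Σ(n=0 to 4) x[n] · ω_5^(nk)
where ω_5 = e^(-2πi/5)

Computing each X[k]:
X[0] = -4
X[1] = -1.5000-3.4410i
X[2] = -1.5000-0.8123i
X[3] = -1.5000+0.8123i
X[4] = -1.5000+3.4410i

X = [-4, -1.5000-3.4410i, -1.5000-0.8123i, -1.5000+0.8123i, -1.5000+3.4410i]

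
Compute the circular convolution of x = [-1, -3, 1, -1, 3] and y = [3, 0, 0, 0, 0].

(x ⊛ y)[n] = Σ(m=0 to 4) x[m] · y[(n-m) mod 5]

Computing each output sample:
(x ⊛ y)[0] = -3
(x ⊛ y)[1] = -9
(x ⊛ y)[2] = 3
(x ⊛ y)[3] = -3
(x ⊛ y)[4] = 9

x ⊛ y = [-3, -9, 3, -3, 9]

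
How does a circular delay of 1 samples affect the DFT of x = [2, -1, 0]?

Time shift by 1: X_shifted[k] = ω_3^(1k) · X[k]
Shifted x = [0, 2, -1]

DFT(x[n-1]) = [1, -0.5000-2.5981i, -0.5000+2.5981i]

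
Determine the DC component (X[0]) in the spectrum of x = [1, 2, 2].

X[0] = Σ(n=0 to 2) x[n] · ω_3^0 = Σ x[n]
= (1) + (2) + (2)

X[0] = 5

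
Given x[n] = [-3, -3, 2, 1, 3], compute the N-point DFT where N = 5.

X[k] = Σ(n=0 to 4) x[n] · ω_5^(nk)
where ω_5 = e^(-2πi/5)

Computing each X[k]:
X[0] = 0
X[1] = -5.4271+5.1186i
X[2] = -2.0729+4.4778i
X[3] = -2.0729-4.4778i
X[4] = -5.4271-5.1186i

X = [0, -5.4271+5.1186i, -2.0729+4.4778i, -2.0729-4.4778i, -5.4271-5.1186i]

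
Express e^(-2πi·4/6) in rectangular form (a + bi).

ω_6^4 = e^(-2πi·4/6)
= cos(-2π·4/6) + i·sin(-2π·4/6)
= cos(-8π/6) + i·sin(-8π/6)

ω_6^4 = cos(-8π/6) + i·sin(-8π/6) = -0.5000+0.8660i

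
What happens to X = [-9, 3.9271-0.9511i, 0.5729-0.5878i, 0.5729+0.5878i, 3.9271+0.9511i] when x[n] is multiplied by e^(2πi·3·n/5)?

Modulation property: DFT(ω_5^(-3n)·x[n]) = X[(k-3) mod 5], so circularly shift X by 3 positions.

X[k-3] = [0.5729-0.5878i, 0.5729+0.5878i, 3.9271+0.9511i, -9, 3.9271-0.9511i]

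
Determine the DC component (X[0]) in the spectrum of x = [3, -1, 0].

X[0] = Σ(n=0 to 2) x[n] · ω_3^0 = Σ x[n]
= (3) + (-1) + (0)

X[0] = 2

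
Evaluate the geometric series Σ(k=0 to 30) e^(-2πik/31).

Sum of all nth roots of unity equals 0 for n > 1 (geometric series with r ≠ 1).

0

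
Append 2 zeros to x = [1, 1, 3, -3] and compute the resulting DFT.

Original 4-point DFT: [2, -2-4i, 6, -2+4i]
Zero-padded 6-point DFT provides frequency interpolation.

DFT_6([x, 0, ...]) = [2, 3.0000-3.4641i, -4.0000+1.7321i, 6, -4.0000-1.7321i, 3.0000+3.4641i]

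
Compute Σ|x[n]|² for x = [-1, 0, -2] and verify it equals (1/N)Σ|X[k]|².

Time domain:
Σ|x[n]|² = |-1|² + |0|² + |-2|² = 5.0000

Frequency domain:
(1/3)Σ|X[k]|² = (1/3)(|-3|² + |-1.7321i|² + |1.7321i|²) = (1/3)·15.0000 = 5.0000

Both sides agree, confirming Parseval's theorem.

Σ|x[n]|² = (1/N)Σ|X[k]|² = 5.0000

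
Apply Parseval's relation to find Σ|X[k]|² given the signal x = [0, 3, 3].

Parseval: Σ|x[n]|² = (1/N)Σ|X[k]|², so Σ|X[k]|² = N·Σ|x[n]|² = 3·18.0000

Σ|X[k]|² = N·Σ|x[n]|² = 3·18.0000 = 54.0000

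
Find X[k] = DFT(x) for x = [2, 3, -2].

X[k] = Σ(n=0 to 2) x[n] · ω_3^(nk)
where ω_3 = e^(-2πi/3)

Computing each X[k]:
X[0] = 3
X[1] = 1.5000-4.3301i
X[2] = 1.5000+4.3301i

X = [3, 1.5000-4.3301i, 1.5000+4.3301i]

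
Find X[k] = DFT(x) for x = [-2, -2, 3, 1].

X[k] = Σ(n=0 to 3) x[n] · ω_4^(nk)
where ω_4 = e^(-2πi/4)

Computing each X[k]:
X[0] = 0
X[1] = -5+3i
X[2] = 2
X[3] = -5-3i

X = [0, -5+3i, 2, -5-3i]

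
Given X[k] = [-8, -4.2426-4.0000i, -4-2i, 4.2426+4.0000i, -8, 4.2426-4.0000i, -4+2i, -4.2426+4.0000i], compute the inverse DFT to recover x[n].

x[n] = (1/8) Σ(k=0 to 7) X[k] · e^(2πikn/8)

Computing each x[n]:
x[0] = -3
x[1] = -1
x[2] = 1
x[3] = 1
x[4] = -3
x[5] = 2
x[6] = -3
x[7] = -2

x = [-3, -1, 1, 1, -3, 2, -3, -2]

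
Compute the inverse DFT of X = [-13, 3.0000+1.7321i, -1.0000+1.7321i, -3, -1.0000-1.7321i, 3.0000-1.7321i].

x[n] = (1/6) Σ(k=0 to 5) X[k] · e^(2πikn/6)

Computing each x[n]:
x[0] = -2
x[1] = -2
x[2] = -3
x[3] = -3
x[4] = -3
x[5] = 0

x = [-2, -2, -3, -3, -3, 0]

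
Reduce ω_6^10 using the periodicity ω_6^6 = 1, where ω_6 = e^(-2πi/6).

Since ω_6^6 = 1, powers reduce modulo 6.
10 mod 6 = 4
So ω_6^10 = ω_6^4 = e^(-2πi·4/6)

ω_6^10 = ω_6^4 = -0.5000+0.8660i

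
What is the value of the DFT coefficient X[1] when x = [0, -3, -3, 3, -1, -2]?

X[1] = Σ(n=0 to 5) x[n] · ω_6^(1n) where ω_6 = e^(-2πi/6)
= (0)·ω_6^0 + (-3)·ω_6^1 + (-3)·ω_6^2 + (3)·ω_6^3 + (-1)·ω_6^4 + (-2)·ω_6^5

X[1] = -3.5000+2.5981i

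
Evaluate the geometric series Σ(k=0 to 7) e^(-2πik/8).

Sum of all nth roots of unity equals 0 for n > 1 (geometric series with r ≠ 1).

0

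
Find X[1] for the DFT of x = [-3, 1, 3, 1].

X[1] = Σ(n=0 to 3) x[n] · ω_4^(1n) where ω_4 = e^(-2πi/4)
= (-3)·ω_4^0 + (1)·ω_4^1 + (3)·ω_4^2 + (1)·ω_4^3

X[1] = -6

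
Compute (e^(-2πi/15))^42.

Since ω_15^15 = 1, powers reduce modulo 15.
42 mod 15 = 12
So ω_15^42 = ω_15^12 = e^(-2πi·12/15)

ω_15^42 = ω_15^12 = 0.3090+0.9511i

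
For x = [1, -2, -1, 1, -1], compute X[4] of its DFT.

X[4] = Σ(n=0 to 4) x[n] · ω_5^(4n) where ω_5 = e^(-2πi/5)
= (1)·ω_5^0 + (-2)·ω_5^4 + (-1)·ω_5^8 + (1)·ω_5^12 + (-1)·ω_5^16

X[4] = 0.0729-2.1266i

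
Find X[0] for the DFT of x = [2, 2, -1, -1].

X[0] = Σ(n=0 to 3) x[n] · ω_4^0 = Σ x[n]
= (2) + (2) + (-1) + (-1)

X[0] = 2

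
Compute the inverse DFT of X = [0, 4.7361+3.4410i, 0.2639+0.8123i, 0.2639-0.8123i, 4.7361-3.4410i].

x[n] = (1/5) Σ(k=0 to 4) X[k] · e^(2πikn/5)

Computing each x[n]:
x[0] = 2
x[1] = -1
x[2] = -2
x[3] = -1
x[4] = 2

x = [2, -1, -2, -1, 2]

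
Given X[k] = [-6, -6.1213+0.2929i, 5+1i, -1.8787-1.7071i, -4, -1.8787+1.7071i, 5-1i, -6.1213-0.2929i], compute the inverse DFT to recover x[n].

x[n] = (1/8) Σ(k=0 to 7) X[k] · e^(2πikn/8)

Computing each x[n]:
x[0] = -2
x[1] = -1
x[2] = -3
x[3] = 1
x[4] = 2
x[5] = 0
x[6] = -2
x[7] = -1

x = [-2, -1, -3, 1, 2, 0, -2, -1]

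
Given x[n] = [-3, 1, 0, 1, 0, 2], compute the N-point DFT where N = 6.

X[k] = Σ(n=0 to 5) x[n] · ω_6^(nk)
where ω_6 = e^(-2πi/6)

Computing each X[k]:
X[0] = 1
X[1] = -2.5000+0.8660i
X[2] = -3.5000+0.8660i
X[3] = -7
X[4] = -3.5000-0.8660i
X[5] = -2.5000-0.8660i

X = [1, -2.5000+0.8660i, -3.5000+0.8660i, -7, -3.5000-0.8660i, -2.5000-0.8660i]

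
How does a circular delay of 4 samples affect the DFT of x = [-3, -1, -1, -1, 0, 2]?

Time shift by 4: X_shifted[k] = ω_6^(4k) · X[k]
Shifted x = [-1, -1, 0, 2, -3, -1]

DFT(x[n-4]) = [-4, -2.5000-2.5981i, 3.5000+2.5981i, -4, 3.5000-2.5981i, -2.5000+2.5981i]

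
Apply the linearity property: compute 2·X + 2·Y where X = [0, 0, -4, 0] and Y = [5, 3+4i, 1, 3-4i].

By linearity: DFT(2x + 2y) = 2·DFT(x) + 2·DFT(y)
= 2·[0, 0, -4, 0] + 2·[5, 3+4i, 1, 3-4i]

Computing element-wise:
Z[0] = 2·(0) + 2·(5) = 10
Z[1] = 2·(0) + 2·(3+4i) = 6+8i
Z[2] = 2·(-4) + 2·(1) = -6
Z[3] = 2·(0) + 2·(3-4i) = 6-8i

DFT(2x + 2y) = 2·X + 2·Y = [10, 6+8i, -6, 6-8i]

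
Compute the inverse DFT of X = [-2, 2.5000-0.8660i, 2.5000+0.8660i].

x[n] = (1/3) Σ(k=0 to 2) X[k] · e^(2πikn/3)

Computing each x[n]:
x[0] = 1
x[1] = -1
x[2] = -2

x = [1, -1, -2]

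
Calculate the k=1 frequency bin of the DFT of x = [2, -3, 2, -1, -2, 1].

X[1] = Σ(n=0 to 5) x[n] · ω_6^(1n) where ω_6 = e^(-2πi/6)
= (2)·ω_6^0 + (-3)·ω_6^1 + (2)·ω_6^2 + (-1)·ω_6^3 + (-2)·ω_6^4 + (1)·ω_6^5

X[1] = 2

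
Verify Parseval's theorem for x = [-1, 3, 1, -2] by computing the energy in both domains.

Time domain:
Σ|x[n]|² = |-1|² + |3|² + |1|² + |-2|² = 15.0000

Frequency domain:
(1/4)Σ|X[k]|² = (1/4)(|1|² + |-2-5i|² + |-1|² + |-2+5i|²) = (1/4)·60.0000 = 15.0000

Both sides agree, confirming Parseval's theorem.

Σ|x[n]|² = (1/N)Σ|X[k]|² = 15.0000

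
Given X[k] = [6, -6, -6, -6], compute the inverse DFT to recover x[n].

x[n] = (1/4) Σ(k=0 to 3) X[k] · e^(2πikn/4)

Computing each x[n]:
x[0] = -3
x[1] = 3
x[2] = 3
x[3] = 3

x = [-3, 3, 3, 3]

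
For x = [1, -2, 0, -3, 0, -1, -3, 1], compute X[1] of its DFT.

X[1] = Σ(n=0 to 7) x[n] · ω_8^(1n) where ω_8 = e^(-2πi/8)
= (1)·ω_8^0 + (-2)·ω_8^1 + (0)·ω_8^2 + (-3)·ω_8^3 + (0)·ω_8^4 + (-1)·ω_8^5 + (-3)·ω_8^6 + (1)·ω_8^7

X[1] = 3.1213+0.5355i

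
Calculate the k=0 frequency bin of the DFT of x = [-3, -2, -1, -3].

X[0] = Σ(n=0 to 3) x[n] · ω_4^0 = Σ x[n]
= (-3) + (-2) + (-1) + (-3)

X[0] = -9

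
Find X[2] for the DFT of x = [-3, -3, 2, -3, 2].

X[2] = Σ(n=0 to 4) x[n] · ω_5^(2n) where ω_5 = e^(-2πi/5)
= (-3)·ω_5^0 + (-3)·ω_5^2 + (2)·ω_5^4 + (-3)·ω_5^6 + (2)·ω_5^8

X[2] = -2.5000+7.6942i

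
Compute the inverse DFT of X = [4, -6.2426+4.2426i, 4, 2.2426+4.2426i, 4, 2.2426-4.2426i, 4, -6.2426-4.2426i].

x[n] = (1/8) Σ(k=0 to 7) X[k] · e^(2πikn/8)

Computing each x[n]:
x[0] = 1
x[1] = -3
x[2] = 0
x[3] = 0
x[4] = 3
x[5] = 3
x[6] = 0
x[7] = 0

x = [1, -3, 0, 0, 3, 3, 0, 0]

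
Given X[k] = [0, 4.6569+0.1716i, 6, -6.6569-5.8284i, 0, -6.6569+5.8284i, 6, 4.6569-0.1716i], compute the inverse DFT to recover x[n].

x[n] = (1/8) Σ(k=0 to 7) X[k] · e^(2πikn/8)

Computing each x[n]:
x[0] = 1
x[1] = 3
x[2] = -3
x[3] = -1
x[4] = 2
x[5] = -3
x[6] = 0
x[7] = 1

x = [1, 3, -3, -1, 2, -3, 0, 1]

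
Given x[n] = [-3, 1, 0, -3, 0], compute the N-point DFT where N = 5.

X[k] = Σ(n=0 to 4) x[n] · ω_5^(nk)
where ω_5 = e^(-2πi/5)

Computing each X[k]:
X[0] = -5
X[1] = -0.2639-2.7144i
X[2] = -4.7361+2.2654i
X[3] = -4.7361-2.2654i
X[4] = -0.2639+2.7144i

X = [-5, -0.2639-2.7144i, -4.7361+2.2654i, -4.7361-2.2654i, -0.2639+2.7144i]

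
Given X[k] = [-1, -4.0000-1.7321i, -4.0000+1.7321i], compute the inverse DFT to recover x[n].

x[n] = (1/3) Σ(k=0 to 2) X[k] · e^(2πikn/3)

Computing each x[n]:
x[0] = -3
x[1] = 2
x[2] = 0

x = [-3, 2, 0]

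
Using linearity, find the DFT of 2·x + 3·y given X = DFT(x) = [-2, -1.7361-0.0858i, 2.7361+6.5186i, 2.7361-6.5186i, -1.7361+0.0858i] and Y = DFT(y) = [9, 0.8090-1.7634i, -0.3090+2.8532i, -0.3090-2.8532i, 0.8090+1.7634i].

By linearity: DFT(2x + 3y) = 2·DFT(x) + 3·DFT(y)
= 2·[-2, -1.7361-0.0858i, 2.7361+6.5186i, 2.7361-6.5186i, -1.7361+0.0858i] + 3·[9, 0.8090-1.7634i, -0.3090+2.8532i, -0.3090-2.8532i, 0.8090+1.7634i]

Computing element-wise:
Z[0] = 2·(-2) + 3·(9) = 23
Z[1] = 2·(-1.7361-0.0858i) + 3·(0.8090-1.7634i) = -1.0452-5.4618i
Z[2] = 2·(2.7361+6.5186i) + 3·(-0.3090+2.8532i) = 4.5452+21.5968i
Z[3] = 2·(2.7361-6.5186i) + 3·(-0.3090-2.8532i) = 4.5452-21.5968i
Z[4] = 2·(-1.7361+0.0858i) + 3·(0.8090+1.7634i) = -1.0452+5.4618i

DFT(2x + 3y) = 2·X + 3·Y = [23, -1.0452-5.4618i, 4.5452+21.5968i, 4.5452-21.5968i, -1.0452+5.4618i]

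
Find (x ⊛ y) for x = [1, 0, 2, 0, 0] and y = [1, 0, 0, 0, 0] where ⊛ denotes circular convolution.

(x ⊛ y)[n] = Σ(m=0 to 4) x[m] · y[(n-m) mod 5]

Computing each output sample:
(x ⊛ y)[0] = 1
(x ⊛ y)[1] = 0
(x ⊛ y)[2] = 2
(x ⊛ y)[3] = 0
(x ⊛ y)[4] = 0

x ⊛ y = [1, 0, 2, 0, 0]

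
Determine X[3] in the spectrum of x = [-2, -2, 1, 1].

X[3] = Σ(n=0 to 3) x[n] · ω_4^(3n) where ω_4 = e^(-2πi/4)
= (-2)·ω_4^0 + (-2)·ω_4^3 + (1)·ω_4^6 + (1)·ω_4^9

X[3] = -3-3i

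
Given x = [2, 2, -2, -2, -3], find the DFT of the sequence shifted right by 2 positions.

Time shift by 2: X_shifted[k] = ω_5^(2k) · X[k]
Shifted x = [-2, -3, 2, 2, -2]

DFT(x[n-2]) = [-3, -6.7812+0.9511i, 3.2812+0.5878i, 3.2812-0.5878i, -6.7812-0.9511i]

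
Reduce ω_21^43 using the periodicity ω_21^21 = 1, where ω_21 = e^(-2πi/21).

Since ω_21^21 = 1, powers reduce modulo 21.
43 mod 21 = 1
So ω_21^43 = ω_21^1 = e^(-2πi·1/21)

ω_21^43 = ω_21^1 = 0.9556-0.2948i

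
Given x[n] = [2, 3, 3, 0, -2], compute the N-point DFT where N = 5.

X[k] = Σ(n=0 to 4) x[n] · ω_5^(nk)
where ω_5 = e^(-2πi/5)

Computing each X[k]:
X[0] = 6
X[1] = -0.1180-6.5186i
X[2] = 2.1180-0.0858i
X[3] = 2.1180+0.0858i
X[4] = -0.1180+6.5186i

X = [6, -0.1180-6.5186i, 2.1180-0.0858i, 2.1180+0.0858i, -0.1180+6.5186i]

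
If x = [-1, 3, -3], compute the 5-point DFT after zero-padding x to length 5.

Original 3-point DFT: [-1, -1.0000-5.1962i, -1.0000+5.1962i]
Zero-padded 5-point DFT provides frequency interpolation.

DFT_5([x, 0, ...]) = [-1, 2.3541-1.0898i, -4.3541-4.6165i, -4.3541+4.6165i, 2.3541+1.0898i]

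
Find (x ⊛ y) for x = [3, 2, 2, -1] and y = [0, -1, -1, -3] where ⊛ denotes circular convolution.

(x ⊛ y)[n] = Σ(m=0 to 3) x[m] · y[(n-m) mod 4]

Computing each output sample:
(x ⊛ y)[0] = -7
(x ⊛ y)[1] = -8
(x ⊛ y)[2] = -2
(x ⊛ y)[3] = -13

x ⊛ y = [-7, -8, -2, -13]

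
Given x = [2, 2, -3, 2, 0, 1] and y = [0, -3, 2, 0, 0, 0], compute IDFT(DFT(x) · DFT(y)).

(x ⊛ y)[n] = Σ(m=0 to 5) x[m] · y[(n-m) mod 6]

Computing each output sample:
(x ⊛ y)[0] = -3
(x ⊛ y)[1] = -4
(x ⊛ y)[2] = -2
(x ⊛ y)[3] = 13
(x ⊛ y)[4] = -12
(x ⊛ y)[5] = 4

x ⊛ y = [-3, -4, -2, 13, -12, 4]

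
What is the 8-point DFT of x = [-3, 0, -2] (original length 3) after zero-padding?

Original 3-point DFT: [-5, -2.0000-1.7321i, -2.0000+1.7321i]
Zero-padded 8-point DFT provides frequency interpolation.

DFT_8([x, 0, ...]) = [-5, -3+2i, -1, -3-2i, -5, -3+2i, -1, -3-2i]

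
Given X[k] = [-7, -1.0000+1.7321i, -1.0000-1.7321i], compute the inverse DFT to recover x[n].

x[n] = (1/3) Σ(k=0 to 2) X[k] · e^(2πikn/3)

Computing each x[n]:
x[0] = -3
x[1] = -3
x[2] = -1

x = [-3, -3, -1]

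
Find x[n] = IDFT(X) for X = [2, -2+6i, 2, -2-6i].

x[n] = (1/4) Σ(k=0 to 3) X[k] · e^(2πikn/4)

Computing each x[n]:
x[0] = 0
x[1] = -3
x[2] = 2
x[3] = 3

x = [0, -3, 2, 3]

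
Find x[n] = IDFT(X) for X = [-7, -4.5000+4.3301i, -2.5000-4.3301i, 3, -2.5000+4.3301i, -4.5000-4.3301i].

x[n] = (1/6) Σ(k=0 to 5) X[k] · e^(2πikn/6)

Computing each x[n]:
x[0] = -3
x[1] = -2
x[2] = -2
x[3] = -1
x[4] = 3
x[5] = -2

x = [-3, -2, -2, -1, 3, -2]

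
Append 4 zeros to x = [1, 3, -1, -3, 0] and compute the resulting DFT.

Original 5-point DFT: [0, 5.1631-4.0287i, -2.6631+0.1388i, -2.6631-0.1388i, 5.1631+4.0287i]
Zero-padded 9-point DFT provides frequency interpolation.

DFT_9([x, 0, ...]) = [0, 4.6245+1.6545i, 3.9606-5.2105i, -3.0000-3.4641i, -1.0851+0.9292i, -1.0851-0.9292i, -3.0000+3.4641i, 3.9606+5.2105i, 4.6245-1.6545i]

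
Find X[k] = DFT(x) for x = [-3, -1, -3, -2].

X[k] = Σ(n=0 to 3) x[n] · ω_4^(nk)
where ω_4 = e^(-2πi/4)

Computing each X[k]:
X[0] = -9
X[1] = -1i
X[2] = -3
X[3] = 1i

X = [-9, -1i, -3, 1i]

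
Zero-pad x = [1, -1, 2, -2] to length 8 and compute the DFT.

Original 4-point DFT: [0, -1-1i, 6, -1+1i]
Zero-padded 8-point DFT provides frequency interpolation.

DFT_8([x, 0, ...]) = [0, 1.7071+0.1213i, -1-1i, 0.2929+4.1213i, 6, 0.2929-4.1213i, -1+1i, 1.7071-0.1213i]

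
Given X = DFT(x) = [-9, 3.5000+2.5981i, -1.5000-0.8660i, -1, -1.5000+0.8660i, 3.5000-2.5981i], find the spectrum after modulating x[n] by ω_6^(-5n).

Modulation property: DFT(ω_6^(-5n)·x[n]) = X[(k-5) mod 6], so circularly shift X by 5 positions.

X[k-5] = [3.5000+2.5981i, -1.5000-0.8660i, -1, -1.5000+0.8660i, 3.5000-2.5981i, -9]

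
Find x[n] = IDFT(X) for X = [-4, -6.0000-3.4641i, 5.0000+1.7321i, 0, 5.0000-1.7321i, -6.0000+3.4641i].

x[n] = (1/6) Σ(k=0 to 5) X[k] · e^(2πikn/6)

Computing each x[n]:
x[0] = -1
x[1] = -2
x[2] = 1
x[3] = 3
x[4] = -2
x[5] = -3

x = [-1, -2, 1, 3, -2, -3]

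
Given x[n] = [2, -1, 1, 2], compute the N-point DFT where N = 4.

X[k] = Σ(n=0 to 3) x[n] · ω_4^(nk)
where ω_4 = e^(-2πi/4)

Computing each X[k]:
X[0] = 4
X[1] = 1+3i
X[2] = 2
X[3] = 1-3i

X = [4, 1+3i, 2, 1-3i]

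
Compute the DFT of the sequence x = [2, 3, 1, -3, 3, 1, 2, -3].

X[k] = Σ(n=0 to 7) x[n] · ω_8^(nk)
where ω_8 = e^(-2πi/8)

Computing each X[k]:
X[0] = 6
X[1] = 0.4142-0.4142i
X[2] = 2-10i
X[3] = -2.4142-2.4142i
X[4] = 10
X[5] = -2.4142+2.4142i
X[6] = 2+10i
X[7] = 0.4142+0.4142i

X = [6, 0.4142-0.4142i, 2-10i, -2.4142-2.4142i, 10, -2.4142+2.4142i, 2+10i, 0.4142+0.4142i]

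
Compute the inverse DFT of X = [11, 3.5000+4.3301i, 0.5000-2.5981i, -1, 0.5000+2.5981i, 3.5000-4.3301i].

x[n] = (1/6) Σ(k=0 to 5) X[k] · e^(2πikn/6)

Computing each x[n]:
x[0] = 3
x[1] = 2
x[2] = -1
x[3] = 1
x[4] = 3
x[5] = 3

x = [3, 2, -1, 1, 3, 3]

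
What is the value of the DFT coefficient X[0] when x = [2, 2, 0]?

X[0] = Σ(n=0 to 2) x[n] · ω_3^0 = Σ x[n]
= (2) + (2) + (0)

X[0] = 4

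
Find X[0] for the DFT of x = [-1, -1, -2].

X[0] = Σ(n=0 to 2) x[n] · ω_3^0 = Σ x[n]
= (-1) + (-1) + (-2)

X[0] = -4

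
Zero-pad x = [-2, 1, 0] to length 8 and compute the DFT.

Original 3-point DFT: [-1, -2.5000-0.8660i, -2.5000+0.8660i]
Zero-padded 8-point DFT provides frequency interpolation.

DFT_8([x, 0, ...]) = [-1, -1.2929-0.7071i, -2-1i, -2.7071-0.7071i, -3, -2.7071+0.7071i, -2+1i, -1.2929+0.7071i]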